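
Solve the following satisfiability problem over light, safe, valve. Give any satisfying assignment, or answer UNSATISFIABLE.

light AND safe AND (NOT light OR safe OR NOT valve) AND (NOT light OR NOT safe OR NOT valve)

light=T, safe=T, valve=F

Unit clause (light) forces light = True.
Unit clause (safe) forces safe = True.
In (NOT light OR NOT safe OR NOT valve) only NOT valve is left, so valve = False.
Check each clause:
  (light): light holds.
  (safe): safe holds.
  (NOT light OR safe OR NOT valve): safe holds.
  (NOT light OR NOT safe OR NOT valve): NOT valve holds.
All clauses satisfied.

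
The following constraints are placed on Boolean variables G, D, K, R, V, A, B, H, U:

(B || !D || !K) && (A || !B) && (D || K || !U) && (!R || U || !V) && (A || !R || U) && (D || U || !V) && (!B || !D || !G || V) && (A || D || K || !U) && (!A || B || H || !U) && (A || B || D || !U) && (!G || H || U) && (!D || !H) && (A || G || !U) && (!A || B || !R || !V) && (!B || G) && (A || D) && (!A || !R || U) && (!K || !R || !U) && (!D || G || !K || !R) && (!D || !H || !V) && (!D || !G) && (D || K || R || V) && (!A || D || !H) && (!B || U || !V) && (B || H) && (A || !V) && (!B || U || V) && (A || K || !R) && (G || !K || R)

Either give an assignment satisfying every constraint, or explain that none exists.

G: True; D: False; K: True; R: False; V: False; A: True; B: True; H: False; U: True

Set G = True.
  then (!D || !G) forces D = False.
  then (A || D) forces A = True.
  then (!A || D || !H) forces H = False.
  then (B || H) forces B = True.
  then (!G || H || U) forces U = True.
  then (D || K || !U) forces K = True.
  then (!K || !R || !U) forces R = False.
Set V = False.
All clauses satisfied.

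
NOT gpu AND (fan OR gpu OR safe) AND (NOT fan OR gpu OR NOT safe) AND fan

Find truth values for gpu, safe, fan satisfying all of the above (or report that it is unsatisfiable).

Unit clause (NOT gpu) forces gpu = False.
Unit clause (fan) forces fan = True.
In (NOT fan OR gpu OR NOT safe) only NOT safe is left, so safe = False.
All clauses satisfied.

gpu = False, safe = False, fan = True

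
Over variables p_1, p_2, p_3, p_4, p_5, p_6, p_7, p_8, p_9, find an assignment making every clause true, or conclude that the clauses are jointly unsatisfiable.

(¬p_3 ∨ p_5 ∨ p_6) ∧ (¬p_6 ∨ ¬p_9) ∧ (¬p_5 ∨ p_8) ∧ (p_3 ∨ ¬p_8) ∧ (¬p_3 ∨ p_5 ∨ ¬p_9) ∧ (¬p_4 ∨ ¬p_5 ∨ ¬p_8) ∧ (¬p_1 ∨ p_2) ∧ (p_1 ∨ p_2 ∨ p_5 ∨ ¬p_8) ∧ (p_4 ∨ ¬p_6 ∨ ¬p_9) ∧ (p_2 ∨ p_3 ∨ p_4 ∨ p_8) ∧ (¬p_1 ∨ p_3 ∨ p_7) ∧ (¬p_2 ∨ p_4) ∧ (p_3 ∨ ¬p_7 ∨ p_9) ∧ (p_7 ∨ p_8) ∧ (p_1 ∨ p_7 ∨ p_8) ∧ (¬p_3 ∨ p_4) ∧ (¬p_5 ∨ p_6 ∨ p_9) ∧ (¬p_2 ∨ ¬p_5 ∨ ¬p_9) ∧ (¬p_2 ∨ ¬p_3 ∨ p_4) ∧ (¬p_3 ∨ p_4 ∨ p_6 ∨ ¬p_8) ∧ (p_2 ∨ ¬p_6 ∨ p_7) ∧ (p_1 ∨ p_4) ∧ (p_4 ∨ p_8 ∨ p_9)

p_1 = False, p_2 = False, p_3 = False, p_4 = True, p_5 = False, p_6 = False, p_7 = True, p_8 = False, p_9 = True

Set p_1 = False.
  then (p_1 ∨ p_4) forces p_4 = True.
Set p_2 = False.
Set p_3 = False.
  then (p_3 ∨ ¬p_8) forces p_8 = False.
  then (p_7 ∨ p_8) forces p_7 = True.
  then (¬p_5 ∨ p_8) forces p_5 = False.
  then (p_3 ∨ ¬p_7 ∨ p_9) forces p_9 = True.
  then (¬p_6 ∨ ¬p_9) forces p_6 = False.
All clauses satisfied.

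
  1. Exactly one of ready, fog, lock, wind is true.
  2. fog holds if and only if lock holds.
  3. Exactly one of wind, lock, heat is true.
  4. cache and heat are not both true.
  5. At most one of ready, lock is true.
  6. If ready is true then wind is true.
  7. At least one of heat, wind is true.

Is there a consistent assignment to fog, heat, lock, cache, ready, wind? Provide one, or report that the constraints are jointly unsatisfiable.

fog = False, heat = False, lock = False, cache = True, ready = False, wind = True

  (1) {ready, fog, lock, wind}: 1 true — exactly one ✓
  (2) fog=F, lock=F — same ✓
  (3) {wind, lock, heat}: 1 true — exactly one ✓
  (4) cache=T, heat=F — not both ✓
  (5) {ready, lock}: 0 true — at most one ✓
  (6) ready=F ⇒ wind: vacuous ✓
  (7) {heat, wind}: 1 true — at least one ✓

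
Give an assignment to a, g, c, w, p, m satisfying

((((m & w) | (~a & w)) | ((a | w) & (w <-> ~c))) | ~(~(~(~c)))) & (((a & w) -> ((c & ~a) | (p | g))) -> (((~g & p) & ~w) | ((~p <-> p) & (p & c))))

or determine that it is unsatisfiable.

a: True, g: False, c: True, w: False, p: True, m: True

  (((m & w) | (~a & w)) | ((a | w) & (w <-> ~c))) | ~(~(~(~c))) = True
    ((m & w) | (~a & w)) | ((a | w) & (w <-> ~c)) = True
      (m & w) | (~a & w) = False
        m & w = False
        ~a & w = False
          ~a = False
      (a | w) & (w <-> ~c) = True
        a | w = True
        w <-> ~c = True
          ~c = False
    ~(~(~(~c))) = True
      ~(~(~c)) = False
        ~(~c) = True
          ~c = False
  ((a & w) -> ((c & ~a) | (p | g))) -> (((~g & p) & ~w) | ((~p <-> p) & (p & c))) = True
    (a & w) -> ((c & ~a) | (p | g)) = True
      a & w = False
      (c & ~a) | (p | g) = True
        c & ~a = False
          ~a = False
        p | g = True
    ((~g & p) & ~w) | ((~p <-> p) & (p & c)) = True
      (~g & p) & ~w = True
        ~g & p = True
          ~g = True
        ~w = True
      (~p <-> p) & (p & c) = False
        ~p <-> p = False
          ~p = False
        p & c = True
Both conjuncts True, so the formula holds.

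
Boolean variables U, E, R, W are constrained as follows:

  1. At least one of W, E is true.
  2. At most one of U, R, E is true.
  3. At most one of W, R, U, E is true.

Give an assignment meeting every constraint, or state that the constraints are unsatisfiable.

U: False, E: False, R: False, W: True

  (1) {W, E}: 1 true — at least one ✓
  (2) {U, R, E}: 0 true — at most one ✓
  (3) {W, R, U, E}: 1 true — at most one ✓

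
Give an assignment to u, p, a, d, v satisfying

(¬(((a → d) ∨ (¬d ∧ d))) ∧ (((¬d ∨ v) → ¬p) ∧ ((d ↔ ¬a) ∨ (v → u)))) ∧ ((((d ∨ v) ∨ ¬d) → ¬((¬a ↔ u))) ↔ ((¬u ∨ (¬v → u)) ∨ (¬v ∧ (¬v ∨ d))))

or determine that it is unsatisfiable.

u = True, p = False, a = True, d = False, v = False

  ¬(((a → d) ∨ (¬d ∧ d))) ∧ (((¬d ∨ v) → ¬p) ∧ ((d ↔ ¬a) ∨ (v → u))) = True
    ¬(((a → d) ∨ (¬d ∧ d))) = True
      (a → d) ∨ (¬d ∧ d) = False
        a → d = False
        ¬d ∧ d = False
          ¬d = True
    ((¬d ∨ v) → ¬p) ∧ ((d ↔ ¬a) ∨ (v → u)) = True
      (¬d ∨ v) → ¬p = True
        ¬d ∨ v = True
          ¬d = True
        ¬p = True
      (d ↔ ¬a) ∨ (v → u) = True
        d ↔ ¬a = True
          ¬a = False
        v → u = True
  (((d ∨ v) ∨ ¬d) → ¬((¬a ↔ u))) ↔ ((¬u ∨ (¬v → u)) ∨ (¬v ∧ (¬v ∨ d))) = True
    ((d ∨ v) ∨ ¬d) → ¬((¬a ↔ u)) = True
      (d ∨ v) ∨ ¬d = True
        d ∨ v = False
        ¬d = True
      ¬((¬a ↔ u)) = True
        ¬a ↔ u = False
          ¬a = False
    (¬u ∨ (¬v → u)) ∨ (¬v ∧ (¬v ∨ d)) = True
      ¬u ∨ (¬v → u) = True
        ¬u = False
        ¬v → u = True
          ¬v = True
      ¬v ∧ (¬v ∨ d) = True
        ¬v = True
        ¬v ∨ d = True
          ¬v = True
Both conjuncts True, so the formula holds.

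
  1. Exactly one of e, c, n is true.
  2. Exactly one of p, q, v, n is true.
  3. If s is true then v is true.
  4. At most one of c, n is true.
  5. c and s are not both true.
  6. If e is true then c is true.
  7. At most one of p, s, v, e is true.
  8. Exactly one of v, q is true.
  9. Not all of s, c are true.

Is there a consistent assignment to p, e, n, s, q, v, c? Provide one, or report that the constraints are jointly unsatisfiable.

p = False, e = False, n = False, s = False, q = True, v = False, c = True

  (1) {e, c, n}: 1 true — exactly one ✓
  (2) {p, q, v, n}: 1 true — exactly one ✓
  (3) s=F ⇒ v: vacuous ✓
  (4) {c, n}: 1 true — at most one ✓
  (5) c=T, s=F — not both ✓
  (6) e=F ⇒ c: vacuous ✓
  (7) {p, s, v, e}: 0 true — at most one ✓
  (8) {v, q}: 1 true — exactly one ✓
  (9) {s, c}: 1/2 true — not all ✓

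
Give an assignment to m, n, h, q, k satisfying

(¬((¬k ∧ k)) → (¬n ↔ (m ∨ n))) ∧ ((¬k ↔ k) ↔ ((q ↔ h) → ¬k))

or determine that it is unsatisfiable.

m = True, n = False, h = True, q = True, k = True

  ¬((¬k ∧ k)) → (¬n ↔ (m ∨ n)) = True
    ¬((¬k ∧ k)) = True
      ¬k ∧ k = False
        ¬k = False
    ¬n ↔ (m ∨ n) = True
      ¬n = True
      m ∨ n = True
  (¬k ↔ k) ↔ ((q ↔ h) → ¬k) = True
    ¬k ↔ k = False
      ¬k = False
    (q ↔ h) → ¬k = False
      q ↔ h = True
      ¬k = False
Both conjuncts True, so the formula holds.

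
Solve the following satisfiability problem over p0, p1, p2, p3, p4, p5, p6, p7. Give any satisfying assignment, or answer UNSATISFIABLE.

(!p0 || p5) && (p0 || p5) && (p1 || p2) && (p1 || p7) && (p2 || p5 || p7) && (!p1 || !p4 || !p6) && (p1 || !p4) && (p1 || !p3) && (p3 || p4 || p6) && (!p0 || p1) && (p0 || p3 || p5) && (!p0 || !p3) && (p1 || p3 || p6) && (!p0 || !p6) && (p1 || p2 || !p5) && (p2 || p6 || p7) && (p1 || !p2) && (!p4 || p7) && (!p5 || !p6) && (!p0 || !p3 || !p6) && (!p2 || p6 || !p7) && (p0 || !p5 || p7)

Set p0 = False.
  then (p0 || p5) forces p5 = True.
  then (!p5 || !p6) forces p6 = False.
  then (p0 || !p5 || p7) forces p7 = True.
  then (!p2 || p6 || !p7) forces p2 = False.
  then (p1 || p2) forces p1 = True.
Set p3 = True.
Set p4 = False.
All clauses satisfied.

p0=F, p1=T, p2=F, p3=T, p4=F, p5=T, p6=F, p7=T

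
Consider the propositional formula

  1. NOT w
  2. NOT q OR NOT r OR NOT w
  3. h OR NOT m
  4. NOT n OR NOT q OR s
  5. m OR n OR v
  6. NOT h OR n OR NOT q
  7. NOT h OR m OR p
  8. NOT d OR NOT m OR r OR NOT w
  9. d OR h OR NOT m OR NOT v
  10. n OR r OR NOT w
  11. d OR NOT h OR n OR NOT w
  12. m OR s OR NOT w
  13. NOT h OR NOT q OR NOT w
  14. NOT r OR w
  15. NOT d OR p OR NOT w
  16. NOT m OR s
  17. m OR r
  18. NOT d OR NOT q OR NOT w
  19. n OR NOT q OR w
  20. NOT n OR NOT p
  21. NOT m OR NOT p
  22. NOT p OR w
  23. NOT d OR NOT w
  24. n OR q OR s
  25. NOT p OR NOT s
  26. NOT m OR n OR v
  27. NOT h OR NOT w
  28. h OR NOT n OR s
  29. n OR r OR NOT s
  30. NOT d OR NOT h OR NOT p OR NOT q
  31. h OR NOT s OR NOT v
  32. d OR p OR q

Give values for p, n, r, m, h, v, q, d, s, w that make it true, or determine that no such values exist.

Unit clause (NOT w) forces w = False.
In (NOT r OR w) only NOT r is left, so r = False.
In (m OR r) only m is left, so m = True.
In (NOT m OR NOT p) only NOT p is left, so p = False.
In (h OR NOT m) only h is left, so h = True.
In (NOT m OR s) only s is left, so s = True.
In (n OR r OR NOT s) only n is left, so n = True.
Set v = True.
Set q = True.
Set d = True.
All clauses satisfied.

p=F; n=T; r=F; m=T; h=T; v=T; q=T; d=T; s=T; w=F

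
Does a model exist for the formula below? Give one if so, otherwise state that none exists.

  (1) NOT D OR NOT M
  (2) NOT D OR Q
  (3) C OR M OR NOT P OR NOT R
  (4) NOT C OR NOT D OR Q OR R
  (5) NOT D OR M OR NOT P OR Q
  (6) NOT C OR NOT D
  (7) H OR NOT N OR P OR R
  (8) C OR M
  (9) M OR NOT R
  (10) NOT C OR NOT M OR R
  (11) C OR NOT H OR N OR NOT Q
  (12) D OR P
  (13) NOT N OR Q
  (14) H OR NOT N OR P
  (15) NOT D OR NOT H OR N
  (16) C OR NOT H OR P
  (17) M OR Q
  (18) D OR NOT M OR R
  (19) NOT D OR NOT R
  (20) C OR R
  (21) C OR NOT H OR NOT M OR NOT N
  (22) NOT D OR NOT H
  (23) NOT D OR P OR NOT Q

Set H = True.
  then (NOT D OR NOT H) forces D = False.
  then (D OR P) forces P = True.
Set M = True.
  then (D OR NOT M OR R) forces R = True.
Set Q = True.
Set N = True.
  then (C OR NOT H OR NOT M OR NOT N) forces C = True.
All clauses satisfied.

H: True; M: True; R: True; Q: True; N: True; D: False; P: True; C: True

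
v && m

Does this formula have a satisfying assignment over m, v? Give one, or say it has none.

m = True, v = True

Both conjuncts True, so the formula holds.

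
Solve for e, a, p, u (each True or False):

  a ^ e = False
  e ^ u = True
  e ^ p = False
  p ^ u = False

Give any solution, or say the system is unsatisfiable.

The formula is unsatisfiable.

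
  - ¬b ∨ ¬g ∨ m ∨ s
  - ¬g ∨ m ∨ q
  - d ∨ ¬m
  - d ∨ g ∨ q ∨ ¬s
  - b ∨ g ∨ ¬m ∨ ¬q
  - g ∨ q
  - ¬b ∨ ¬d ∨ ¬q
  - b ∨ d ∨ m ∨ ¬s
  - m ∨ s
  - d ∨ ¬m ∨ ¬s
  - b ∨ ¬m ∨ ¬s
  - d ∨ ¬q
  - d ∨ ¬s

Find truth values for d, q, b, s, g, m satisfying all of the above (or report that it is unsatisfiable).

Try d = False:
  (d ∨ ¬m) forces m = False.
  (m ∨ s) forces s = True.
  clause (d ∨ ¬s) is falsified — backtrack.
So d = True.
Set q = True.
  then (¬b ∨ ¬d ∨ ¬q) forces b = False.
Set s = False.
  then (m ∨ s) forces m = True.
  then (b ∨ g ∨ ¬m ∨ ¬q) forces g = True.
All clauses satisfied.

d = True; q = True; b = False; s = False; g = True; m = True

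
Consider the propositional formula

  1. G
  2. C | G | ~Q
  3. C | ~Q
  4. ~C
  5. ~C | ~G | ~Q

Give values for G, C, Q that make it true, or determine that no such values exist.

G = True; C = False; Q = False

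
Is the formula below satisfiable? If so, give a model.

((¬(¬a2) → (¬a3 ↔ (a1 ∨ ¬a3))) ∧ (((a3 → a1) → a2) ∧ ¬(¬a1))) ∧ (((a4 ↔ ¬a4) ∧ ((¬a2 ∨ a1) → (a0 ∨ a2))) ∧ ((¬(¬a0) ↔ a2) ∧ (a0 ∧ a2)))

No satisfying assignment exists.

The conjunct a4 ↔ ¬a4 is unsatisfiable on its own:
  a4=F: evaluates to False.
  a4=T: evaluates to False.
So the whole conjunction is unsatisfiable.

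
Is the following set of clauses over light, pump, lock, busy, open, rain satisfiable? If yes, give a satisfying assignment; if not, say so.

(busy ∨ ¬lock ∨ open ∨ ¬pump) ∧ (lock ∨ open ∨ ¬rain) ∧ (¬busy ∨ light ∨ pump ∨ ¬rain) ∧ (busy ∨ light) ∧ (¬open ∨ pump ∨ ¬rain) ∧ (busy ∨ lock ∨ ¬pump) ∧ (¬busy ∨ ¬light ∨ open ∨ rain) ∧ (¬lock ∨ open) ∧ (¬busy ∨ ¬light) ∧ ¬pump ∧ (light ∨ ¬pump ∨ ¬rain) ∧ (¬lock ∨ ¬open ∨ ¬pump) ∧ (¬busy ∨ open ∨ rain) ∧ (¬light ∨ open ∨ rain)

light = False, pump = False, lock = False, busy = True, open = True, rain = False

Unit clause (¬pump) forces pump = False.
Set light = False.
  then (busy ∨ light) forces busy = True.
  then (¬busy ∨ light ∨ pump ∨ ¬rain) forces rain = False.
  then (¬busy ∨ open ∨ rain) forces open = True.
Set lock = False.
All clauses satisfied.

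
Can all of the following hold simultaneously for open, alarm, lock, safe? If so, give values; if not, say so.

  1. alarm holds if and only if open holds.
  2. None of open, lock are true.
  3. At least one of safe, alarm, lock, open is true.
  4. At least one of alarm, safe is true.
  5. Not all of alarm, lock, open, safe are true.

open = False, alarm = False, lock = False, safe = True

  (1) alarm=F, open=F — same ✓
  (2) {open, lock}: 0 true — none ✓
  (3) {safe, alarm, lock, open}: 1 true — at least one ✓
  (4) {alarm, safe}: 1 true — at least one ✓
  (5) {alarm, lock, open, safe}: 1/4 true — not all ✓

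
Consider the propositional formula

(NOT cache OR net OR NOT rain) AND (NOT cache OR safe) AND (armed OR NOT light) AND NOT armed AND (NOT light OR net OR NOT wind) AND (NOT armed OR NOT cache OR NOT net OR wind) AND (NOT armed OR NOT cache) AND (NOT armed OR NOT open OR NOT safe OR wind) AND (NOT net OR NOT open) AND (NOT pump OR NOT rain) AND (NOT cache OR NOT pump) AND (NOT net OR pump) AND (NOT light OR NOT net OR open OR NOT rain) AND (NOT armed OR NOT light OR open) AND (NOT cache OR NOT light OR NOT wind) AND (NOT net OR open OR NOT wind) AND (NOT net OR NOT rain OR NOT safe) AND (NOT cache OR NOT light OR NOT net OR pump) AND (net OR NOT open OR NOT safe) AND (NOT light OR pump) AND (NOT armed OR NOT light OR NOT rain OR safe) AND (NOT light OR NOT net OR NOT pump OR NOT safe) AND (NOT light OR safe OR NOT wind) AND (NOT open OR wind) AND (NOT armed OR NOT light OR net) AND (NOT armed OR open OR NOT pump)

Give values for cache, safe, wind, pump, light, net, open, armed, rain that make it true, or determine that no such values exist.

Unit clause (NOT armed) forces armed = False.
In (armed OR NOT light) only NOT light is left, so light = False.
Set cache = False.
Set safe = False.
Set wind = False.
  then (NOT open OR wind) forces open = False.
Set pump = False.
  then (NOT net OR pump) forces net = False.
Set rain = False.
All clauses satisfied.

cache: False, safe: False, wind: False, pump: False, light: False, net: False, open: False, armed: False, rain: False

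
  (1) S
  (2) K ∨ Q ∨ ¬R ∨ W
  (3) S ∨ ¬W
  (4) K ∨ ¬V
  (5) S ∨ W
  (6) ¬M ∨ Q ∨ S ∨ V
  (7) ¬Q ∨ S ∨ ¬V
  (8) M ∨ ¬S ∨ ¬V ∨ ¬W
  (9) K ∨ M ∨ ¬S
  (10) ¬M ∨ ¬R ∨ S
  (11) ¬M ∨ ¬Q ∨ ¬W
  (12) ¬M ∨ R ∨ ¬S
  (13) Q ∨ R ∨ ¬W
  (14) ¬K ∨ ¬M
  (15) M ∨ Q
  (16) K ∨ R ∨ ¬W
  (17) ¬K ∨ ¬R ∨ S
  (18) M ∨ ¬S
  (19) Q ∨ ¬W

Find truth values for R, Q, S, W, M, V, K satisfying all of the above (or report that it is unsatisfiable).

R = True, Q = True, S = True, W = False, M = True, V = False, K = False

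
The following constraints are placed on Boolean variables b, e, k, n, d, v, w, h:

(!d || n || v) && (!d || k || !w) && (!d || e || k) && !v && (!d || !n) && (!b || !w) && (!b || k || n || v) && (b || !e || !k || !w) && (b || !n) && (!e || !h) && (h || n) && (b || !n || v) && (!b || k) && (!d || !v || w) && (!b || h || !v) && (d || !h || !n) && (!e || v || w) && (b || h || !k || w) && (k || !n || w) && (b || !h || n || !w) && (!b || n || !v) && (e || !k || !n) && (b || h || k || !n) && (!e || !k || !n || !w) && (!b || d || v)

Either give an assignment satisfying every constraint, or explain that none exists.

b = False, e = False, k = False, n = False, d = False, v = False, w = False, h = True

Unit clause (!v) forces v = False.
Set b = False.
  then (b || !n) forces n = False.
  then (h || n) forces h = True.
  then (b || !h || n || !w) forces w = False.
  then (!d || n || v) forces d = False.
  then (!e || !h) forces e = False.
Set k = False.
All clauses satisfied.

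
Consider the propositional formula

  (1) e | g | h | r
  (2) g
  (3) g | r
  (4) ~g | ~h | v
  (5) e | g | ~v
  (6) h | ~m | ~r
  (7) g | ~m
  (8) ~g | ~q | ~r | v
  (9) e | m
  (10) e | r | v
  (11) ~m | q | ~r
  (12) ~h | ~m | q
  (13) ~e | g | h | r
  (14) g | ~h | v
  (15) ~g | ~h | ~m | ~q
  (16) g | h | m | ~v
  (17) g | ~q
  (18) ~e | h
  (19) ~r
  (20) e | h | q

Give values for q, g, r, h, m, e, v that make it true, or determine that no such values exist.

Unit clause (g) forces g = True.
Unit clause (~r) forces r = False.
Set q = True.
Set h = False.
  then (~e | h) forces e = False.
  then (e | m) forces m = True.
  then (e | r | v) forces v = True.
All clauses satisfied.

q = True; g = True; r = False; h = False; m = True; e = False; v = True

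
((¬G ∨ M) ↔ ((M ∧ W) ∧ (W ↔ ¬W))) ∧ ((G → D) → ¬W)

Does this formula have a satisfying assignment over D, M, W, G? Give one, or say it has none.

D = True, M = False, W = False, G = True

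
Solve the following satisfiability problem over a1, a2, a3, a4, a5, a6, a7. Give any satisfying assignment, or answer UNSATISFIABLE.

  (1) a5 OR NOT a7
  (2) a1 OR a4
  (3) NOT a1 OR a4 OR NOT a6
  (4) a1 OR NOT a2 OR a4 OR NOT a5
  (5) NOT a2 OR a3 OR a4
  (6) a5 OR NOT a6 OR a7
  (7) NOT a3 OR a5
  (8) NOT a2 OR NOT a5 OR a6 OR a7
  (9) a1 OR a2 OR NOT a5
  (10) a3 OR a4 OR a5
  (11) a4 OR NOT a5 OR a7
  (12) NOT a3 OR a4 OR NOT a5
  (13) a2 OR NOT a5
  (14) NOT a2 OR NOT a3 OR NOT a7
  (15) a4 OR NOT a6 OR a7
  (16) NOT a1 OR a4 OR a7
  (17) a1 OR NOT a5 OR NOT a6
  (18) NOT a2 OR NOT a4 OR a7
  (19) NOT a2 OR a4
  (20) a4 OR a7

a1=T; a2=T; a3=F; a4=T; a5=T; a6=F; a7=T

Set a1 = True.
Set a2 = True.
  then (NOT a2 OR a4) forces a4 = True.
  then (NOT a2 OR NOT a4 OR a7) forces a7 = True.
  then (a5 OR NOT a7) forces a5 = True.
  then (NOT a2 OR NOT a3 OR NOT a7) forces a3 = False.
Set a6 = False.
All clauses satisfied.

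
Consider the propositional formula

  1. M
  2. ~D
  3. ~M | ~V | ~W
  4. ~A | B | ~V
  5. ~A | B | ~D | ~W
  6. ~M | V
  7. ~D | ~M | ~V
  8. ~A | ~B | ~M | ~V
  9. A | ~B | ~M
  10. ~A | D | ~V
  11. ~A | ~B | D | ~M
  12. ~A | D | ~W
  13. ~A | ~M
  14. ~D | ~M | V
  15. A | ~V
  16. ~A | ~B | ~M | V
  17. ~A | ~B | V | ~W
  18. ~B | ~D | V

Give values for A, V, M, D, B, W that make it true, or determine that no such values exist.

Case A = True:
  (M) forces M = True.
  Clause (~A | ~M) is falsified — contradiction.
Case A = False:
  (M) forces M = True.
  (~D) forces D = False.
  (~M | V) forces V = True.
  Clause (A | ~V) is falsified — contradiction.
Both cases fail, so the formula is unsatisfiable.

Unsatisfiable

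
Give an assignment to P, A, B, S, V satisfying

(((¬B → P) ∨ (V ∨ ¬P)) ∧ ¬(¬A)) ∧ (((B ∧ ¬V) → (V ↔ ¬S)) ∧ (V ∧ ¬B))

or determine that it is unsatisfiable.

P=T, A=T, B=F, S=F, V=T

  ((¬B → P) ∨ (V ∨ ¬P)) ∧ ¬(¬A) = True
    (¬B → P) ∨ (V ∨ ¬P) = True
      ¬B → P = True
        ¬B = True
      V ∨ ¬P = True
        ¬P = False
    ¬(¬A) = True
      ¬A = False
  ((B ∧ ¬V) → (V ↔ ¬S)) ∧ (V ∧ ¬B) = True
    (B ∧ ¬V) → (V ↔ ¬S) = True
      B ∧ ¬V = False
        ¬V = False
      V ↔ ¬S = True
        ¬S = True
    V ∧ ¬B = True
      ¬B = True
Both conjuncts True, so the formula holds.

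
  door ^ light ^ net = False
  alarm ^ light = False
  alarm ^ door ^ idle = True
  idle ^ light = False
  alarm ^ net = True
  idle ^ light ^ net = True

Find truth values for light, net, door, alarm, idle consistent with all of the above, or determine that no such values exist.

light = False, net = True, door = True, alarm = False, idle = False

door ^ light ^ net = T ^ F ^ T = False ✓
alarm ^ light = F ^ F = False ✓
alarm ^ door ^ idle = F ^ T ^ F = True ✓
idle ^ light = F ^ F = False ✓
alarm ^ net = F ^ T = True ✓
idle ^ light ^ net = F ^ F ^ T = True ✓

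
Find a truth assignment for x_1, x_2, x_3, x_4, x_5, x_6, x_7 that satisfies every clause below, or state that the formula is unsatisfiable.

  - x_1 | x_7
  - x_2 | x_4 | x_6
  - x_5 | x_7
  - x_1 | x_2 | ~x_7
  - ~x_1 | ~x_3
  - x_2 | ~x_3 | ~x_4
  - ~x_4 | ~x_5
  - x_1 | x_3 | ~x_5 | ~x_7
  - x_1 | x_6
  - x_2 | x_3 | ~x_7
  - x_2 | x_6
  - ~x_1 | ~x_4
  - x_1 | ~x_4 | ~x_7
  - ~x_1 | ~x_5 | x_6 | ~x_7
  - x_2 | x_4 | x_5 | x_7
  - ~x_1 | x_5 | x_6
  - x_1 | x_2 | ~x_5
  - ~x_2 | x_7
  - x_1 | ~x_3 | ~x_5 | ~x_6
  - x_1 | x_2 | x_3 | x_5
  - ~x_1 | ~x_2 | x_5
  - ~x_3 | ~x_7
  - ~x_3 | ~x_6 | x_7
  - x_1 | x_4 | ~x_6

Try x_1 = False:
  (x_1 | x_7) forces x_7 = True.
  (x_1 | x_2 | ~x_7) forces x_2 = True.
  (x_1 | x_6) forces x_6 = True.
  (x_1 | ~x_4 | ~x_7) forces x_4 = False.
  clause (x_1 | x_4 | ~x_6) is falsified — backtrack.
So x_1 = True.
  then (~x_1 | ~x_3) forces x_3 = False.
  then (~x_1 | ~x_4) forces x_4 = False.
Set x_2 = False.
  then (x_2 | x_4 | x_6) forces x_6 = True.
  then (x_2 | x_3 | ~x_7) forces x_7 = False.
  then (x_2 | x_4 | x_5 | x_7) forces x_5 = True.
All clauses satisfied.

x_1=T; x_2=F; x_3=F; x_4=F; x_5=T; x_6=T; x_7=F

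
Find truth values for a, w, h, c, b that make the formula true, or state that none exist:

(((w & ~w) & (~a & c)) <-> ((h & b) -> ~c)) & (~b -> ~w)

a = True, w = False, h = True, c = True, b = True

  ((w & ~w) & (~a & c)) <-> ((h & b) -> ~c) = True
    (w & ~w) & (~a & c) = False
      w & ~w = False
        ~w = True
      ~a & c = False
        ~a = False
    (h & b) -> ~c = False
      h & b = True
      ~c = False
  ~b -> ~w = True
    ~b = False
    ~w = True
Both conjuncts True, so the formula holds.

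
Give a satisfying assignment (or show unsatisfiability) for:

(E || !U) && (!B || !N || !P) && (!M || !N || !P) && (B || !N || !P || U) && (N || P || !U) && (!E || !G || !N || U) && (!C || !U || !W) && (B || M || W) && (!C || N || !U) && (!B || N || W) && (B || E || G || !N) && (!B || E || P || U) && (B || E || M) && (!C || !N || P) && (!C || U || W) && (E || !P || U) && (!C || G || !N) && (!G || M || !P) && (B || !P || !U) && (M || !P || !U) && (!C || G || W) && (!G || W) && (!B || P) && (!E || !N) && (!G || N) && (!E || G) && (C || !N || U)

Try E = True:
  (!E || !N) forces N = False.
  (!G || N) forces G = False.
  clause (!E || G) is falsified — backtrack.
So E = False.
  then (E || !U) forces U = False.
  then (E || !P || U) forces P = False.
  then (!B || P) forces B = False.
  then (B || E || M) forces M = True.
Set W = True.
Set C = False.
  then (C || !N || U) forces N = False.
  then (!G || N) forces G = False.
All clauses satisfied.

E: False; P: False; B: False; M: True; W: True; C: False; U: False; G: False; N: False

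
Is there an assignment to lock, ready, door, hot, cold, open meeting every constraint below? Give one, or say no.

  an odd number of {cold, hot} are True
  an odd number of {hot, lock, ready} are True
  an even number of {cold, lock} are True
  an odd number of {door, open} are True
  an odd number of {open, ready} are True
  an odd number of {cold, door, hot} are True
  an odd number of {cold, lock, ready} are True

Adding constraints 1, 2, 7 mod 2: every variable appears an even number of times on the left, so the left side is 0.
But the right sides sum to 1 (mod 2). 0 ≠ 1 — the system is inconsistent.

No satisfying assignment exists.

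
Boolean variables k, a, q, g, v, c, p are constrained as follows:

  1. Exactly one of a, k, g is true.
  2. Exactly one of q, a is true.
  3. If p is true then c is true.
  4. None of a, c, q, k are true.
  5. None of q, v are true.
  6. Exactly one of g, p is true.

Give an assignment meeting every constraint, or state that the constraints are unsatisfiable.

Case a = True:
  Constraint (4) is violated (a=T) — contradiction.
Case a = False:
  (2) with a=F forces q = True.
  Constraint (4) is violated (q=T) — contradiction.
Both cases fail — unsatisfiable.

No satisfying assignment exists.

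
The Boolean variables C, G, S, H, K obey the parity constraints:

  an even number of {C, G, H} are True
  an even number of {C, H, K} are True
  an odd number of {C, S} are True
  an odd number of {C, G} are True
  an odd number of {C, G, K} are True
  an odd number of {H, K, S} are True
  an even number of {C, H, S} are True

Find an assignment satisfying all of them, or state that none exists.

C: True; G: False; S: False; H: True; K: False

{C, G, H}: 2 true → even ✓
{C, H, K}: 2 true → even ✓
{C, S}: 1 true → odd ✓
{C, G}: 1 true → odd ✓
{C, G, K}: 1 true → odd ✓
{H, K, S}: 1 true → odd ✓
{C, H, S}: 2 true → even ✓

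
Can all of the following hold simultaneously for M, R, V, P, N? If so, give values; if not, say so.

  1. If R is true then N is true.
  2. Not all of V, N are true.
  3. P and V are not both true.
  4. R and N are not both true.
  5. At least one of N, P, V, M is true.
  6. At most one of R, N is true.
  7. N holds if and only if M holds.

M = True; R = False; V = False; P = False; N = True

  (1) R=F ⇒ N: vacuous ✓
  (2) {V, N}: 1/2 true — not all ✓
  (3) P=F, V=F — not both ✓
  (4) R=F, N=T — not both ✓
  (5) {N, P, V, M}: 2 true — at least one ✓
  (6) {R, N}: 1 true — at most one ✓
  (7) N=T, M=T — same ✓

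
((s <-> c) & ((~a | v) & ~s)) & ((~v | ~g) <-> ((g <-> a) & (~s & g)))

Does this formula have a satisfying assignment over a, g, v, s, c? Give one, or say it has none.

a = False, g = True, v = True, s = False, c = False

  (s <-> c) & ((~a | v) & ~s) = True
    s <-> c = True
    (~a | v) & ~s = True
      ~a | v = True
        ~a = True
      ~s = True
  (~v | ~g) <-> ((g <-> a) & (~s & g)) = True
    ~v | ~g = False
      ~v = False
      ~g = False
    (g <-> a) & (~s & g) = False
      g <-> a = False
      ~s & g = True
        ~s = True
Both conjuncts True, so the formula holds.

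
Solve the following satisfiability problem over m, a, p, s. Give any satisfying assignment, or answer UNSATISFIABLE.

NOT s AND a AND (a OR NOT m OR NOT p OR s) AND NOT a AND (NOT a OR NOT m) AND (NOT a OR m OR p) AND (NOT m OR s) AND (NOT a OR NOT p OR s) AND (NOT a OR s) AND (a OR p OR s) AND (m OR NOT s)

Unsatisfiable

Case a = True:
  Clause (NOT a) is falsified — contradiction.
Case a = False:
  Clause (a) is falsified — contradiction.
Both cases fail, so the formula is unsatisfiable.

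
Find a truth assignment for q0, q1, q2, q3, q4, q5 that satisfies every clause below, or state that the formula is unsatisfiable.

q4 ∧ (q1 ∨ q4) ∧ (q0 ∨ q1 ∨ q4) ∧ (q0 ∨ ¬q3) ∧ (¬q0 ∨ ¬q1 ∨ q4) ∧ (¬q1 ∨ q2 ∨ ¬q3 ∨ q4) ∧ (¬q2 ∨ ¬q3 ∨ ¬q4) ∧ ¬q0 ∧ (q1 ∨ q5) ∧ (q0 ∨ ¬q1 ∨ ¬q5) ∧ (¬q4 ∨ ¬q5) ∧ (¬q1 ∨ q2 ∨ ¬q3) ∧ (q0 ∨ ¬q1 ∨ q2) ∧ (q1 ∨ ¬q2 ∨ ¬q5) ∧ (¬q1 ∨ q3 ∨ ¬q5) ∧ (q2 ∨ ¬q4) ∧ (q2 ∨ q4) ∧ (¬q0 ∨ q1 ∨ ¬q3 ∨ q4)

Unit clause (q4) forces q4 = True.
Unit clause (¬q0) forces q0 = False.
In (¬q4 ∨ ¬q5) only ¬q5 is left, so q5 = False.
In (q2 ∨ ¬q4) only q2 is left, so q2 = True.
In (q0 ∨ ¬q3) only ¬q3 is left, so q3 = False.
In (q1 ∨ q5) only q1 is left, so q1 = True.
All clauses satisfied.

q0 = False, q1 = True, q2 = True, q3 = False, q4 = True, q5 = False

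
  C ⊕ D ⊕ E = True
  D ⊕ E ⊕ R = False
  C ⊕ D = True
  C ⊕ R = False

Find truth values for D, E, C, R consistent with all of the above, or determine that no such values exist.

The formula is unsatisfiable.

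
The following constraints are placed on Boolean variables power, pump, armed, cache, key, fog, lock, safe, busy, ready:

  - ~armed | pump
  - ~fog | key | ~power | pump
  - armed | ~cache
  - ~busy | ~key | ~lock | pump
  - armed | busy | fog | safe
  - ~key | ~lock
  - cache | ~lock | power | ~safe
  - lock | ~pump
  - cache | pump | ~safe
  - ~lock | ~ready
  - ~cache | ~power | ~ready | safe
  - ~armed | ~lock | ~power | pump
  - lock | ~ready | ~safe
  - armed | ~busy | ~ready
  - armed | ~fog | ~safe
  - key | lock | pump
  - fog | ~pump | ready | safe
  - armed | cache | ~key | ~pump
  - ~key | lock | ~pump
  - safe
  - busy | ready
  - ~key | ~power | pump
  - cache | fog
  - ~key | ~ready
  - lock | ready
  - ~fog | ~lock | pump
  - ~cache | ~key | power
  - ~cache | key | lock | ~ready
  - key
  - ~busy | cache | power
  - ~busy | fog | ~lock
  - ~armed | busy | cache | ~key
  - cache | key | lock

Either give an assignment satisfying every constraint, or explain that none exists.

Case pump = True:
  (lock | ~pump) forces lock = True.
  (~key | ~lock) forces key = False.
  Clause (key) is falsified — contradiction.
Case pump = False:
  (~armed | pump) forces armed = False.
  (armed | ~cache) forces cache = False.
  (cache | pump | ~safe) forces safe = False.
  Clause (safe) is falsified — contradiction.
Both cases fail, so the formula is unsatisfiable.

Unsatisfiable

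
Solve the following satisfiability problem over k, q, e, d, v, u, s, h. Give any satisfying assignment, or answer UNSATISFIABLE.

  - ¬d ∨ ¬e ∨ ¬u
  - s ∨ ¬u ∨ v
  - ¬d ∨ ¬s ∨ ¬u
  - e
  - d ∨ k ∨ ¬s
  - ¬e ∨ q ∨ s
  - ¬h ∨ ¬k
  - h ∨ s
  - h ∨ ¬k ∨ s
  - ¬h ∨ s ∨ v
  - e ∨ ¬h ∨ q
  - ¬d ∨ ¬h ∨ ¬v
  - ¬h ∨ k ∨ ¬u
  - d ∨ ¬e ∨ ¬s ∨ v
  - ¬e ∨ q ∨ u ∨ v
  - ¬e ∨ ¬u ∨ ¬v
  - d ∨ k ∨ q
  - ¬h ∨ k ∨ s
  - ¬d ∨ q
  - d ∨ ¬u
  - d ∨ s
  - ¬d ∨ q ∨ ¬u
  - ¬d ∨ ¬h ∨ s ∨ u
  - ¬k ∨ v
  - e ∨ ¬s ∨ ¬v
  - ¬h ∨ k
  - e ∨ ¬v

k: False, q: True, e: True, d: True, v: False, u: False, s: True, h: False

Unit clause (e) forces e = True.
Set k = False.
  then (¬h ∨ k) forces h = False.
  then (h ∨ s) forces s = True.
  then (d ∨ k ∨ ¬s) forces d = True.
  then (¬d ∨ q) forces q = True.
  then (¬d ∨ ¬e ∨ ¬u) forces u = False.
Set v = False.
All clauses satisfied.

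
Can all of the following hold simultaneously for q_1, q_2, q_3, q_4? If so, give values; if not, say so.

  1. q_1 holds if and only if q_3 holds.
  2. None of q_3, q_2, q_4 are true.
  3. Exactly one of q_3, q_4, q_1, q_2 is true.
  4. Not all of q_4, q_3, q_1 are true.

Unsatisfiable — no assignment works.

Case q_2 = True:
  Constraint (2) is violated (q_2=T) — contradiction.
Case q_2 = False:
  (2) forces q_3 = False.
  (1) with q_3=F forces q_1 = False.
  (2) forces q_4 = False.
  Constraint (3) is violated (q_3=F, q_4=F, q_1=F, q_2=F) — contradiction.
Both cases fail — unsatisfiable.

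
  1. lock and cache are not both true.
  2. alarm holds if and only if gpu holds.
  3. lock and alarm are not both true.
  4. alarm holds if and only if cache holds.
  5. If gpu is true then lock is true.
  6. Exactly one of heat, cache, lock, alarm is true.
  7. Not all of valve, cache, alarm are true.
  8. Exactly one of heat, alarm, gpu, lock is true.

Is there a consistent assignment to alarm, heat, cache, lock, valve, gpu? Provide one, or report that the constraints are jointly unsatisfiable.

alarm: False, heat: True, cache: False, lock: False, valve: True, gpu: False

  (1) lock=F, cache=F — not both ✓
  (2) alarm=F, gpu=F — same ✓
  (3) lock=F, alarm=F — not both ✓
  (4) alarm=F, cache=F — same ✓
  (5) gpu=F ⇒ lock: vacuous ✓
  (6) {heat, cache, lock, alarm}: 1 true — exactly one ✓
  (7) {valve, cache, alarm}: 1/3 true — not all ✓
  (8) {heat, alarm, gpu, lock}: 1 true — exactly one ✓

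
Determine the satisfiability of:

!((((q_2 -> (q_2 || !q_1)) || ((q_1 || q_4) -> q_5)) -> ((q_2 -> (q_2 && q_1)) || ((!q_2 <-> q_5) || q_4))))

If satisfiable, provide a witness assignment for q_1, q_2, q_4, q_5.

q_1 = False, q_2 = True, q_4 = False, q_5 = True

  !((((q_2 -> (q_2 || !q_1)) || ((q_1 || q_4) -> q_5)) -> ((q_2 -> (q_2 && q_1)) || ((!q_2 <-> q_5) || q_4)))) = True
    ((q_2 -> (q_2 || !q_1)) || ((q_1 || q_4) -> q_5)) -> ((q_2 -> (q_2 && q_1)) || ((!q_2 <-> q_5) || q_4)) = False
      (q_2 -> (q_2 || !q_1)) || ((q_1 || q_4) -> q_5) = True
        q_2 -> (q_2 || !q_1) = True
          q_2 || !q_1 = True
            !q_1 = True
        (q_1 || q_4) -> q_5 = True
          q_1 || q_4 = False
      (q_2 -> (q_2 && q_1)) || ((!q_2 <-> q_5) || q_4) = False
        q_2 -> (q_2 && q_1) = False
          q_2 && q_1 = False
        (!q_2 <-> q_5) || q_4 = False
          !q_2 <-> q_5 = False
            !q_2 = False
The formula evaluates to True.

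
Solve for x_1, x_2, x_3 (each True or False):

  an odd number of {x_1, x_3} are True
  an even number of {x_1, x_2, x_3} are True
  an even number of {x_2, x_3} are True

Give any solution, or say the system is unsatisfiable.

x_1 = False, x_2 = True, x_3 = True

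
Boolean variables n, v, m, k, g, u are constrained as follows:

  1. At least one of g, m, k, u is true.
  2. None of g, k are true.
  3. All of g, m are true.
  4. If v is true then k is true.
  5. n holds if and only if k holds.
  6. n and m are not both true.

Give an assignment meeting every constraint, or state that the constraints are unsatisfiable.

Case g = True:
  Constraint (2) is violated (g=T) — contradiction.
Case g = False:
  Constraint (3) is violated (g=F) — contradiction.
Both cases fail — unsatisfiable.

The formula is unsatisfiable.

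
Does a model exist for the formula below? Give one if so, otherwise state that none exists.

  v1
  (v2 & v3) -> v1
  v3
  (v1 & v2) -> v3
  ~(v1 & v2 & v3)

v1=T, v2=F, v3=T

Unit clause (v1) forces v1 = True.
Unit clause (v3) forces v3 = True.
In (~v1 | ~v2 | ~v3) only ~v2 is left, so v2 = False.
Check each clause:
  (v1): v1 holds.
  (~v1 | ~v2 | ~v3): ~v2 holds.
  (~v1 | ~v2 | v3): ~v2 holds.
  (v3): v3 holds.
  (v1 | ~v2 | ~v3): v1 holds.
All clauses satisfied.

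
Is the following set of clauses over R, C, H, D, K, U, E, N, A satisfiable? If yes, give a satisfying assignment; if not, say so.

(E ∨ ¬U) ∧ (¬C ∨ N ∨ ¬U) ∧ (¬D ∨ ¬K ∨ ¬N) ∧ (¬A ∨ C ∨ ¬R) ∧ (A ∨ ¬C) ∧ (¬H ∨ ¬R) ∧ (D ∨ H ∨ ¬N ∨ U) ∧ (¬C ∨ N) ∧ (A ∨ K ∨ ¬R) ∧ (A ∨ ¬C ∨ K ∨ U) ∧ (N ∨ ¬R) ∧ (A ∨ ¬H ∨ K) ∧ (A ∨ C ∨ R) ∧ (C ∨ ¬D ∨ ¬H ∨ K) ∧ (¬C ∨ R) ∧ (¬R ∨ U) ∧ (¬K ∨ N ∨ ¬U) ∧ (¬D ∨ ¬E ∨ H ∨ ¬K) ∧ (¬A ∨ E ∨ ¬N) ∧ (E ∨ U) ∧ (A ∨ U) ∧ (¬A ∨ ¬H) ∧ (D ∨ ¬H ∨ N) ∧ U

Unit clause (U) forces U = True.
In (E ∨ ¬U) only E is left, so E = True.
Set R = False.
  then (¬C ∨ R) forces C = False.
  then (A ∨ C ∨ R) forces A = True.
  then (¬A ∨ ¬H) forces H = False.
Set D = True.
  then (¬D ∨ ¬E ∨ H ∨ ¬K) forces K = False.
Set N = False.
All clauses satisfied.

R = False, C = False, H = False, D = True, K = False, U = True, E = True, N = False, A = True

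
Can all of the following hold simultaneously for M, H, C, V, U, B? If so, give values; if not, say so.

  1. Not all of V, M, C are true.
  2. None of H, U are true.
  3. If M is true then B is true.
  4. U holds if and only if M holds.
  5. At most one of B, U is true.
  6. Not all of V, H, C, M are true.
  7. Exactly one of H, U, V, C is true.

M=F, H=F, C=F, V=T, U=F, B=T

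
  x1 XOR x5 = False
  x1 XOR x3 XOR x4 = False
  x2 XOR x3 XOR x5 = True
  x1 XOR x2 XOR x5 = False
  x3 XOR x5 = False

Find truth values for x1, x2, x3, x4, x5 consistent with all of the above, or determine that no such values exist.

Unsatisfiable — no assignment works.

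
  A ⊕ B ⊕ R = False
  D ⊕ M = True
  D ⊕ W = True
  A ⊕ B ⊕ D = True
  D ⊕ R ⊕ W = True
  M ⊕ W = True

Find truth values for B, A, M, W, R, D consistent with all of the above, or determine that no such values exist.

Adding constraints 2, 3, 6 mod 2: every variable appears an even number of times on the left, so the left side is 0.
But the right sides sum to 1 (mod 2). 0 ≠ 1 — the system is inconsistent.

No satisfying assignment exists.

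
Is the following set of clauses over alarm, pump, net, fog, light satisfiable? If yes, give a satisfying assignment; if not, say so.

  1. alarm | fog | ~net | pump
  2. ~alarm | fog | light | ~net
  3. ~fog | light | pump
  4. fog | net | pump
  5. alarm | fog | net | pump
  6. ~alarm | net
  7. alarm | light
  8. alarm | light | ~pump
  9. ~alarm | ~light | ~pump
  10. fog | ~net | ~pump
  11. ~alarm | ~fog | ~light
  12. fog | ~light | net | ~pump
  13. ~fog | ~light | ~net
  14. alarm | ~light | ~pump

alarm = True; pump = False; net = True; fog = False; light = True

Set alarm = True.
  then (~alarm | net) forces net = True.
Set pump = False.
Try fog = True:
  (~fog | light | pump) forces light = True.
  clause (~alarm | ~fog | ~light) is falsified — backtrack.
So fog = False.
  then (~alarm | fog | light | ~net) forces light = True.
All clauses satisfied.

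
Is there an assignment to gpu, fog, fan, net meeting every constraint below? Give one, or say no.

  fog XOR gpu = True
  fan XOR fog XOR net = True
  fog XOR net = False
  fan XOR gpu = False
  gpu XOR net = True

gpu: True, fog: False, fan: True, net: False

fog XOR gpu = F XOR T = True ✓
fan XOR fog XOR net = T XOR F XOR F = True ✓
fog XOR net = F XOR F = False ✓
fan XOR gpu = T XOR T = False ✓
gpu XOR net = T XOR F = True ✓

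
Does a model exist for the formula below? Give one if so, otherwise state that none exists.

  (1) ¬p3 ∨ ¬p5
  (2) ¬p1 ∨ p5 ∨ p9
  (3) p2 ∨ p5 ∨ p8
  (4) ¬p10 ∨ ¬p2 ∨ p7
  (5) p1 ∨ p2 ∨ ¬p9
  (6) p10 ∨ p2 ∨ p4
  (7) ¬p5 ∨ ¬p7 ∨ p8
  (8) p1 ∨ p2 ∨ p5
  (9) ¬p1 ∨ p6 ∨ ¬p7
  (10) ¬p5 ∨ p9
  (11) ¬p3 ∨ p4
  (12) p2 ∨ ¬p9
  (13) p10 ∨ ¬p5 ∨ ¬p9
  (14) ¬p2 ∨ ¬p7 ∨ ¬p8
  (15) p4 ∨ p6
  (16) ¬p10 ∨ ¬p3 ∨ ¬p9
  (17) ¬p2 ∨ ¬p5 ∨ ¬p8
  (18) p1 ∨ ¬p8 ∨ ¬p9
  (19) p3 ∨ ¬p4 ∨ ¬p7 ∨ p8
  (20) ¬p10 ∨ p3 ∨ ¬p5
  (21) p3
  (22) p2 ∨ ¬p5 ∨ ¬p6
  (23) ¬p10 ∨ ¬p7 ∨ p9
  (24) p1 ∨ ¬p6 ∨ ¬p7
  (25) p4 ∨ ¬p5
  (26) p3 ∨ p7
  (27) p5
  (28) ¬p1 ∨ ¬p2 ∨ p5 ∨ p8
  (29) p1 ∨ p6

The formula is unsatisfiable.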